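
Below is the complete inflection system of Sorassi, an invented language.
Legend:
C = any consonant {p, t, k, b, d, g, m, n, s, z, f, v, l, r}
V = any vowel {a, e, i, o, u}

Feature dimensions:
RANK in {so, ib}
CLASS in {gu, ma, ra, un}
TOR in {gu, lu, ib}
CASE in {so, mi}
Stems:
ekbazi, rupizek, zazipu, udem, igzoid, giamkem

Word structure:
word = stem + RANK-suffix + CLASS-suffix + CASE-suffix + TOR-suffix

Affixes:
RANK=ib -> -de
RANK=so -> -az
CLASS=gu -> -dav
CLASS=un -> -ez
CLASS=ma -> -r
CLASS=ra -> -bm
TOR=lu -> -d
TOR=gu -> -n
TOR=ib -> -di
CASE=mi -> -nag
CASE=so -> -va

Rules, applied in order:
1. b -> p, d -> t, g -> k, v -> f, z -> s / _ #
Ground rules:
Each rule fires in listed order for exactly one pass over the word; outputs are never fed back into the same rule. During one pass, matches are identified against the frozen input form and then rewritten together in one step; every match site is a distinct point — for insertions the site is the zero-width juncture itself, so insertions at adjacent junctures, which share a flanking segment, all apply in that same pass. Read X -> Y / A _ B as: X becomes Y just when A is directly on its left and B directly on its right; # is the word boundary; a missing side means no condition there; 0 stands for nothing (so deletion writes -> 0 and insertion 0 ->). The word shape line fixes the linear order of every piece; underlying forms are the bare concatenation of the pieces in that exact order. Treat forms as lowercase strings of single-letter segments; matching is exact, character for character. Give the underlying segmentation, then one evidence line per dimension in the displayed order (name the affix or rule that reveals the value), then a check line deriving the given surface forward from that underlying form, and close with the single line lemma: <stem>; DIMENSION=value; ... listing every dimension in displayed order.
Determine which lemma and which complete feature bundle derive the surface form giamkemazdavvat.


underlying: giamkem-az-dav-va-d
RANK=so - signalled by the affix -az
CLASS=gu - signalled by the affix -dav
TOR=lu - signalled by the affix -d
CASE=so - signalled by the affix -va
check: giamkemazdavvad -> giamkemazdavvat
lemma: giamkem; RANK=so; CLASS=gu; TOR=lu; CASE=so


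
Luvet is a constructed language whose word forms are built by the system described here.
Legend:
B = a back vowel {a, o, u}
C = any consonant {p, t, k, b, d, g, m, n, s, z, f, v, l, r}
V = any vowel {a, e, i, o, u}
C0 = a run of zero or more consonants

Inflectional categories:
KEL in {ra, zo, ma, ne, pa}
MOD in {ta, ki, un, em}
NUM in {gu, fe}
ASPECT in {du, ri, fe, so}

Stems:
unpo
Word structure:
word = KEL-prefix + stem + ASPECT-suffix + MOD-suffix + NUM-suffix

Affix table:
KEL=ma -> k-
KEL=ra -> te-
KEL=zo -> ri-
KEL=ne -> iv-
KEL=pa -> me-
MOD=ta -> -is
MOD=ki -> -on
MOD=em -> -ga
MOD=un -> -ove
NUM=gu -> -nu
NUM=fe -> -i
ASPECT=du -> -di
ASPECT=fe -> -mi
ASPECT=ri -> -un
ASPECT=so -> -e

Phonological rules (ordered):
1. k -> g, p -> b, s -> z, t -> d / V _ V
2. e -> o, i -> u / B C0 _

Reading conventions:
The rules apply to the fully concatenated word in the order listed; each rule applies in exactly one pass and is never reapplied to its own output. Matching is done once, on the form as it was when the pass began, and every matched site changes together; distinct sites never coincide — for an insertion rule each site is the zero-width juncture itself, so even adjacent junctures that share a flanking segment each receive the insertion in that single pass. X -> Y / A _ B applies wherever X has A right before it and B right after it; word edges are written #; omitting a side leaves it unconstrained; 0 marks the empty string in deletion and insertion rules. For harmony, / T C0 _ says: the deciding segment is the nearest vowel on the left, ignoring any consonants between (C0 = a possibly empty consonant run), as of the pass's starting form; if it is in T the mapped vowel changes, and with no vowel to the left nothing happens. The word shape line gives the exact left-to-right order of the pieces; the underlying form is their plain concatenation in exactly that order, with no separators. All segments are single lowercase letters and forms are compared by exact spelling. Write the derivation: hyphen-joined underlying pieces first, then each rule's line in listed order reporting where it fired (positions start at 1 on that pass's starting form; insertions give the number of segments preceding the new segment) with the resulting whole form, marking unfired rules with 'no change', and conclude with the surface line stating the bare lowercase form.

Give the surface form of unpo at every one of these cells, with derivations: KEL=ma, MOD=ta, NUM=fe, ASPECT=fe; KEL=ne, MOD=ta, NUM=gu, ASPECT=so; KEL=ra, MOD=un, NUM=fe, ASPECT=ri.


cell KEL=ma, MOD=ta, NUM=fe, ASPECT=fe:
underlying: k-unpo-mi-is-i
1. k -> g, p -> b, s -> z, t -> d / V _ V: fires at position(s) 9: kunpomiizi
2. e -> o, i -> u / B C0 _: fires at position(s) 7: kunpomuizi
surface: kunpomuizi

cell KEL=ne, MOD=ta, NUM=gu, ASPECT=so:
underlying: iv-unpo-e-is-nu
1. k -> g, p -> b, s -> z, t -> d / V _ V: no change
2. e -> o, i -> u / B C0 _: fires at position(s) 7: ivunpooisnu
surface: ivunpooisnu

cell KEL=ra, MOD=un, NUM=fe, ASPECT=ri:
underlying: te-unpo-un-ove-i
1. k -> g, p -> b, s -> z, t -> d / V _ V: no change
2. e -> o, i -> u / B C0 _: fires at position(s) 11: teunpounovoi
surface: teunpounovoi


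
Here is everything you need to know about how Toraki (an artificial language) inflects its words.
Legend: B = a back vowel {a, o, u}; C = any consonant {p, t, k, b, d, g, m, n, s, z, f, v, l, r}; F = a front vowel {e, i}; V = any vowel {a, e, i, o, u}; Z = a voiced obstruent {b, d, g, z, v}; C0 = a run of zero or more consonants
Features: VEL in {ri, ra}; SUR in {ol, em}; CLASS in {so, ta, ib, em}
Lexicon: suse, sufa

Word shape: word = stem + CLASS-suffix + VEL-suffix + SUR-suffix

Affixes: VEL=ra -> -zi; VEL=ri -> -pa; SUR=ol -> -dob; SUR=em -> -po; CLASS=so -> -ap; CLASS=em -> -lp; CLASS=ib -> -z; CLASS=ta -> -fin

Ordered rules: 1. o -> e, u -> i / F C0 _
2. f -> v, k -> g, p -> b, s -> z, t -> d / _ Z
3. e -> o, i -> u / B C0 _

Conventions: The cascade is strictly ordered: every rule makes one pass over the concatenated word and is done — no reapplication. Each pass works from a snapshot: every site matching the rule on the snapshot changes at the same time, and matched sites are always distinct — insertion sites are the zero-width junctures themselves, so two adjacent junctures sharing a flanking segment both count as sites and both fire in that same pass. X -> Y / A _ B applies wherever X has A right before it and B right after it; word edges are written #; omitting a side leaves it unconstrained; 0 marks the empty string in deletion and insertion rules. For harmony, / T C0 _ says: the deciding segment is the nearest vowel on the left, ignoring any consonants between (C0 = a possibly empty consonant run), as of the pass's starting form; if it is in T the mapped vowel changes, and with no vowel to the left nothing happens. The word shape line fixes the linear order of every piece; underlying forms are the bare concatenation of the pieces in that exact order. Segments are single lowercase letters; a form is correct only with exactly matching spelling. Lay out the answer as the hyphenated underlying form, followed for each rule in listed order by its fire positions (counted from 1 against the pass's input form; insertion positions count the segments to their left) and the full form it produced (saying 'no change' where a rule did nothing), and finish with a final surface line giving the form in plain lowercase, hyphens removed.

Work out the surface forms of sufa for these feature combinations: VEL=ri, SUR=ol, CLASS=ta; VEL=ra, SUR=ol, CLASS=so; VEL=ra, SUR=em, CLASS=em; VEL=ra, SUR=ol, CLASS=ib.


cell VEL=ri, SUR=ol, CLASS=ta:
underlying: sufa-fin-pa-dob
1. o -> e, u -> i / F C0 _: no change
2. f -> v, k -> g, p -> b, s -> z, t -> d / _ Z: no change
3. e -> o, i -> u / B C0 _: fires at position(s) 6: sufafunpadob
surface: sufafunpadob

cell VEL=ra, SUR=ol, CLASS=so:
underlying: sufa-ap-zi-dob
1. o -> e, u -> i / F C0 _: fires at position(s) 10: sufaapzideb
2. f -> v, k -> g, p -> b, s -> z, t -> d / _ Z: fires at position(s) 6: sufaabzideb
3. e -> o, i -> u / B C0 _: fires at position(s) 8: sufaabzudeb
surface: sufaabzudeb

cell VEL=ra, SUR=em, CLASS=em:
underlying: sufa-lp-zi-po
1. o -> e, u -> i / F C0 _: fires at position(s) 10: sufalpzipe
2. f -> v, k -> g, p -> b, s -> z, t -> d / _ Z: fires at position(s) 6: sufalbzipe
3. e -> o, i -> u / B C0 _: fires at position(s) 8: sufalbzupe
surface: sufalbzupe

cell VEL=ra, SUR=ol, CLASS=ib:
underlying: sufa-z-zi-dob
1. o -> e, u -> i / F C0 _: fires at position(s) 9: sufazzideb
2. f -> v, k -> g, p -> b, s -> z, t -> d / _ Z: no change
3. e -> o, i -> u / B C0 _: fires at position(s) 7: sufazzudeb
surface: sufazzudeb


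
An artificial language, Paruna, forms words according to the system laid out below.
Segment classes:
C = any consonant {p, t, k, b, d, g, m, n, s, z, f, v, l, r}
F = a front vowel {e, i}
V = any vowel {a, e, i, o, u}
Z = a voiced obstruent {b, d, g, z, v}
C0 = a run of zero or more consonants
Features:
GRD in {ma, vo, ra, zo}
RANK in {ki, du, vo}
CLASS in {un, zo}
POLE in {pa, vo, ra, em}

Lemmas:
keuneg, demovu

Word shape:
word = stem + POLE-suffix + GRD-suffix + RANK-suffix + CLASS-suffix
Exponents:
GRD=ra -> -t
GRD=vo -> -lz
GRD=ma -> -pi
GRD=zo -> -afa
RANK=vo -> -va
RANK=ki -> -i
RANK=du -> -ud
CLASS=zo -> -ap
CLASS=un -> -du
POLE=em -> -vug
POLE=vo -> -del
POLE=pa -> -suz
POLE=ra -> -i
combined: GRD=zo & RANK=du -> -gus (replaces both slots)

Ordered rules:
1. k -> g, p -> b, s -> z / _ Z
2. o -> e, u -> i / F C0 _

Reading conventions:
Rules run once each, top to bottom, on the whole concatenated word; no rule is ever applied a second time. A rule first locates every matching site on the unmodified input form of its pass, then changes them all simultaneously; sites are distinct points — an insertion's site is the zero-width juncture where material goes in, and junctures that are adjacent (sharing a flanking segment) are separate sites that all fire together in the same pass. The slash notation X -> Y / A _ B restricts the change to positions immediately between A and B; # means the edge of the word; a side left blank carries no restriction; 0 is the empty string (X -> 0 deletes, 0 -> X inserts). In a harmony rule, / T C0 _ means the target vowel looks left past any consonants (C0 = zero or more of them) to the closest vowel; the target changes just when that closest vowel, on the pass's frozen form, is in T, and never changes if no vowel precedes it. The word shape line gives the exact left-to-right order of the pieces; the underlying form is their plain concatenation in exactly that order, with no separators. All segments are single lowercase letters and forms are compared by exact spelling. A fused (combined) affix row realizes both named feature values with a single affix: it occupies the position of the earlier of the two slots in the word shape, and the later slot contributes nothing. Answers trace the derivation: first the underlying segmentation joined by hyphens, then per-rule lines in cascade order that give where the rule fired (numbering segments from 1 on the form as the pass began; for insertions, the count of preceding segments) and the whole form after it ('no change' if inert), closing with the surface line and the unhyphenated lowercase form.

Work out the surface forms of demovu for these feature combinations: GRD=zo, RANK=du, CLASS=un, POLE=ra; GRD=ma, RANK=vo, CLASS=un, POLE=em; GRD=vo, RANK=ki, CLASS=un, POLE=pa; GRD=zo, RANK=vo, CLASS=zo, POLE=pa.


cell GRD=zo, RANK=du, CLASS=un, POLE=ra:
underlying: demovu-i-gus-du
1. k -> g, p -> b, s -> z / _ Z: fires at position(s) 10: demovuiguzdu
2. o -> e, u -> i / F C0 _: fires at position(s) 4, 9: demevuigizdu
surface: demevuigizdu

cell GRD=ma, RANK=vo, CLASS=un, POLE=em:
underlying: demovu-vug-pi-va-du
1. k -> g, p -> b, s -> z / _ Z: no change
2. o -> e, u -> i / F C0 _: fires at position(s) 4: demevuvugpivadu
surface: demevuvugpivadu

cell GRD=vo, RANK=ki, CLASS=un, POLE=pa:
underlying: demovu-suz-lz-i-du
1. k -> g, p -> b, s -> z / _ Z: no change
2. o -> e, u -> i / F C0 _: fires at position(s) 4, 14: demevusuzlzidi
surface: demevusuzlzidi

cell GRD=zo, RANK=vo, CLASS=zo, POLE=pa:
underlying: demovu-suz-afa-va-ap
1. k -> g, p -> b, s -> z / _ Z: no change
2. o -> e, u -> i / F C0 _: fires at position(s) 4: demevusuzafavaap
surface: demevusuzafavaap


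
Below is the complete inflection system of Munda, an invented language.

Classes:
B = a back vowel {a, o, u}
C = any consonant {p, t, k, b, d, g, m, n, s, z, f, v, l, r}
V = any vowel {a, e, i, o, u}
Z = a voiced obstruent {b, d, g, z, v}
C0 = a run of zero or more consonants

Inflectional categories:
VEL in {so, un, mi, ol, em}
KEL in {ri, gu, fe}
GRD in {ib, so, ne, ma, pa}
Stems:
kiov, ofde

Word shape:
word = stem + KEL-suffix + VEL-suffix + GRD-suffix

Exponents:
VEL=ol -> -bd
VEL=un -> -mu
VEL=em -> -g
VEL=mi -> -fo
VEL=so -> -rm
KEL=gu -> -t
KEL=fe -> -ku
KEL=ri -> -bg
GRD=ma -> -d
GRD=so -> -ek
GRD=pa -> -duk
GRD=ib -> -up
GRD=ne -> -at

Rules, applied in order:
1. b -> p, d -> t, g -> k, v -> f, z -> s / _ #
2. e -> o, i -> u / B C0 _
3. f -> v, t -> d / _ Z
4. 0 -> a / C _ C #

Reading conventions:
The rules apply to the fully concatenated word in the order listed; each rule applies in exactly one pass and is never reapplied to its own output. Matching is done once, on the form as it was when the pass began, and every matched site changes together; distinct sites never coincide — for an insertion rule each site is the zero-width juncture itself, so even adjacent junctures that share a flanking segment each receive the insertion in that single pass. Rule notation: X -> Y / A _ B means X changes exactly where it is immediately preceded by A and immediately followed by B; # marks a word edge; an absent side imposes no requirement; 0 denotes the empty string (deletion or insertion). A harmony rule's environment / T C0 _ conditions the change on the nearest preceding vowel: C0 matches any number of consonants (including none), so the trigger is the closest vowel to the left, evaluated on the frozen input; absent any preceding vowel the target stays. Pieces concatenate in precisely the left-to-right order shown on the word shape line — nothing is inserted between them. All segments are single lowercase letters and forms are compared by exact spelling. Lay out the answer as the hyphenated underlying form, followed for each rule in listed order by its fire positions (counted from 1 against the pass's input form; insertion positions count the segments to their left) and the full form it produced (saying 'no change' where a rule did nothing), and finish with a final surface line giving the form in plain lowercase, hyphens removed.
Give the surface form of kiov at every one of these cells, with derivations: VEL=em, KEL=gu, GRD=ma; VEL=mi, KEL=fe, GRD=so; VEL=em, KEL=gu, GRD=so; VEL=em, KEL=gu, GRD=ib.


cell VEL=em, KEL=gu, GRD=ma:
underlying: kiov-t-g-d
1. b -> p, d -> t, g -> k, v -> f, z -> s / _ #: fires at position(s) 7: kiovtgt
2. e -> o, i -> u / B C0 _: no change
3. f -> v, t -> d / _ Z: fires at position(s) 5: kiovdgt
4. 0 -> a / C _ C #: inserts after position(s) 6: kiovdgat
surface: kiovdgat

cell VEL=mi, KEL=fe, GRD=so:
underlying: kiov-ku-fo-ek
1. b -> p, d -> t, g -> k, v -> f, z -> s / _ #: no change
2. e -> o, i -> u / B C0 _: fires at position(s) 9: kiovkufook
3. f -> v, t -> d / _ Z: no change
4. 0 -> a / C _ C #: no change
surface: kiovkufook

cell VEL=em, KEL=gu, GRD=so:
underlying: kiov-t-g-ek
1. b -> p, d -> t, g -> k, v -> f, z -> s / _ #: no change
2. e -> o, i -> u / B C0 _: fires at position(s) 7: kiovtgok
3. f -> v, t -> d / _ Z: fires at position(s) 5: kiovdgok
4. 0 -> a / C _ C #: no change
surface: kiovdgok

cell VEL=em, KEL=gu, GRD=ib:
underlying: kiov-t-g-up
1. b -> p, d -> t, g -> k, v -> f, z -> s / _ #: no change
2. e -> o, i -> u / B C0 _: no change
3. f -> v, t -> d / _ Z: fires at position(s) 5: kiovdgup
4. 0 -> a / C _ C #: no change
surface: kiovdgup


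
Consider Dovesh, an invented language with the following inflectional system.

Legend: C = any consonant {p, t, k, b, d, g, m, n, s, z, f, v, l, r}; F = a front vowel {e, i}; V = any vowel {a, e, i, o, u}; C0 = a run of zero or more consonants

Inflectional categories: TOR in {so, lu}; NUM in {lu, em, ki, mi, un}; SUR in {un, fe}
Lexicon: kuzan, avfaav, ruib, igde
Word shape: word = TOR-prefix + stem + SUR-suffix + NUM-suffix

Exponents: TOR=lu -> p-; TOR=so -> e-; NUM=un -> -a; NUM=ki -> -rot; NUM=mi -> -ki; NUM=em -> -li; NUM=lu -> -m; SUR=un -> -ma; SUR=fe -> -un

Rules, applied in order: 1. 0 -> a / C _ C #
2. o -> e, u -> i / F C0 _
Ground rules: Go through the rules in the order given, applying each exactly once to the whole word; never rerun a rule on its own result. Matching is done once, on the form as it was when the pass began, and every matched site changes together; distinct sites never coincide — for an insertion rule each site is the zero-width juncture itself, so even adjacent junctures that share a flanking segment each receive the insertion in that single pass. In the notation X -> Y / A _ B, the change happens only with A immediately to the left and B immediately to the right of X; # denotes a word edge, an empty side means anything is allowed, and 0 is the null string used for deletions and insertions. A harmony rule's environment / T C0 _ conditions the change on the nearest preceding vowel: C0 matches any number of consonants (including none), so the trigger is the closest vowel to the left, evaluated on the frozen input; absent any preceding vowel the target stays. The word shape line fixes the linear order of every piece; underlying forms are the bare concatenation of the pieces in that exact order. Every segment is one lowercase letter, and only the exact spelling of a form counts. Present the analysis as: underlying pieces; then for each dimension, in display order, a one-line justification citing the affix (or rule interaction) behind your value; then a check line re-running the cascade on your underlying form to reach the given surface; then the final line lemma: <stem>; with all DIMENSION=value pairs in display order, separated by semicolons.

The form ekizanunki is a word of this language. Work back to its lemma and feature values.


underlying: e-kuzan-un-ki
TOR=so - signalled by the affix e-
NUM=mi - signalled by the affix -ki
SUR=fe - signalled by the affix -un
check: ekuzanunki -> ekuzanunki -> ekizanunki
lemma: kuzan; TOR=so; NUM=mi; SUR=fe


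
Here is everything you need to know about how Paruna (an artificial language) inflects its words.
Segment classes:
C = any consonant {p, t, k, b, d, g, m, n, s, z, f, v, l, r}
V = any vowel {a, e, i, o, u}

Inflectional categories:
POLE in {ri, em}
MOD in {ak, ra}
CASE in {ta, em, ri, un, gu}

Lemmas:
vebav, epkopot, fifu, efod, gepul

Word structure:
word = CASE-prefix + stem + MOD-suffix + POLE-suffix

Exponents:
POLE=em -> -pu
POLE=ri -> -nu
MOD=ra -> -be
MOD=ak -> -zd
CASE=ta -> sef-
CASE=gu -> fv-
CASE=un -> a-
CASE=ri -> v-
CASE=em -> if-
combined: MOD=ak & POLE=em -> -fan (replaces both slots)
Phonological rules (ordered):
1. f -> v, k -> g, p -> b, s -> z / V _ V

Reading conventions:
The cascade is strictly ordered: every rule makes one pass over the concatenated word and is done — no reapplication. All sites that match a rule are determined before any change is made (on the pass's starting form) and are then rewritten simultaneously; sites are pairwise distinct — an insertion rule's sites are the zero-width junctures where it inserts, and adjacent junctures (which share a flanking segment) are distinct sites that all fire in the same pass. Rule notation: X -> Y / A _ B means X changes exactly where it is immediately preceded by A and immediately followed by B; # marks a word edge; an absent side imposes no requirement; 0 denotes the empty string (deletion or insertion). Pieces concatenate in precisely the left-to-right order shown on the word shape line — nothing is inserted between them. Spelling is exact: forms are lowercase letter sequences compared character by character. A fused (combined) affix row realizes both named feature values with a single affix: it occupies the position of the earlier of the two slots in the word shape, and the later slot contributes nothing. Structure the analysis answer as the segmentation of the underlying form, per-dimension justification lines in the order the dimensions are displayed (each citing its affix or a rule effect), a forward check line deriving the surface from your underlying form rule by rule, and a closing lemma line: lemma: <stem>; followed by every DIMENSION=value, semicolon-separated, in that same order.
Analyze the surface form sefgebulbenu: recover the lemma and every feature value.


underlying: sef-gepul-be-nu
POLE=ri - signalled by the affix -nu
MOD=ra - signalled by the affix -be
CASE=ta - signalled by the affix sef-
check: sefgepulbenu -> sefgebulbenu
lemma: gepul; POLE=ri; MOD=ra; CASE=ta


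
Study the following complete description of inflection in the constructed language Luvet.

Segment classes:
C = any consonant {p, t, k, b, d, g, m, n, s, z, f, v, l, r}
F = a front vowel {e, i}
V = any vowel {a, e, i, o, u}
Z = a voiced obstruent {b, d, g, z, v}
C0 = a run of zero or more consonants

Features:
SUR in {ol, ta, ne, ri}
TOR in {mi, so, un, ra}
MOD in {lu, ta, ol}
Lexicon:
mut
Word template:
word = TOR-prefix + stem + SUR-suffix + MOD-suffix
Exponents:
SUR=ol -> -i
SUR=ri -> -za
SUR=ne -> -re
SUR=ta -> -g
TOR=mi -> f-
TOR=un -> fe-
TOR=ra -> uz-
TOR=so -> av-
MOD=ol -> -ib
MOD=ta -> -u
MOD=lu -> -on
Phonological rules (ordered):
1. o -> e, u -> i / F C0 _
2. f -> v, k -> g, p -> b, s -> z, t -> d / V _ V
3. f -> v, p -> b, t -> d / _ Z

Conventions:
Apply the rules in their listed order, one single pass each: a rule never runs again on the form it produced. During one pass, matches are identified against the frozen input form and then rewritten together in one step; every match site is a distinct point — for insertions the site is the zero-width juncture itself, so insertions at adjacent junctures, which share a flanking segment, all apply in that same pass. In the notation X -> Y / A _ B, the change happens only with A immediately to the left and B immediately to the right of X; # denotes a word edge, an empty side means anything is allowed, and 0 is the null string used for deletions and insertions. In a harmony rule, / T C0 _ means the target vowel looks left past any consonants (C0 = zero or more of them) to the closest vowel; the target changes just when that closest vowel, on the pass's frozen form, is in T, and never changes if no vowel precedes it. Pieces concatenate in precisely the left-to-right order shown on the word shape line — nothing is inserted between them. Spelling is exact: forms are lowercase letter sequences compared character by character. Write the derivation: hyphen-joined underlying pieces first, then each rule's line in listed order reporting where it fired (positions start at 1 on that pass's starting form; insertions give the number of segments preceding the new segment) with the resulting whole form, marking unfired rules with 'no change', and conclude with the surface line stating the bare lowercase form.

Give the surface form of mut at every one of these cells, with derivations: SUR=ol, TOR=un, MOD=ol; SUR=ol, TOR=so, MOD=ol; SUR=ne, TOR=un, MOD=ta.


cell SUR=ol, TOR=un, MOD=ol:
underlying: fe-mut-i-ib
1. o -> e, u -> i / F C0 _: fires at position(s) 4: femitiib
2. f -> v, k -> g, p -> b, s -> z, t -> d / V _ V: fires at position(s) 5: femidiib
3. f -> v, p -> b, t -> d / _ Z: no change
surface: femidiib

cell SUR=ol, TOR=so, MOD=ol:
underlying: av-mut-i-ib
1. o -> e, u -> i / F C0 _: no change
2. f -> v, k -> g, p -> b, s -> z, t -> d / V _ V: fires at position(s) 5: avmudiib
3. f -> v, p -> b, t -> d / _ Z: no change
surface: avmudiib

cell SUR=ne, TOR=un, MOD=ta:
underlying: fe-mut-re-u
1. o -> e, u -> i / F C0 _: fires at position(s) 4, 8: femitrei
2. f -> v, k -> g, p -> b, s -> z, t -> d / V _ V: no change
3. f -> v, p -> b, t -> d / _ Z: no change
surface: femitrei


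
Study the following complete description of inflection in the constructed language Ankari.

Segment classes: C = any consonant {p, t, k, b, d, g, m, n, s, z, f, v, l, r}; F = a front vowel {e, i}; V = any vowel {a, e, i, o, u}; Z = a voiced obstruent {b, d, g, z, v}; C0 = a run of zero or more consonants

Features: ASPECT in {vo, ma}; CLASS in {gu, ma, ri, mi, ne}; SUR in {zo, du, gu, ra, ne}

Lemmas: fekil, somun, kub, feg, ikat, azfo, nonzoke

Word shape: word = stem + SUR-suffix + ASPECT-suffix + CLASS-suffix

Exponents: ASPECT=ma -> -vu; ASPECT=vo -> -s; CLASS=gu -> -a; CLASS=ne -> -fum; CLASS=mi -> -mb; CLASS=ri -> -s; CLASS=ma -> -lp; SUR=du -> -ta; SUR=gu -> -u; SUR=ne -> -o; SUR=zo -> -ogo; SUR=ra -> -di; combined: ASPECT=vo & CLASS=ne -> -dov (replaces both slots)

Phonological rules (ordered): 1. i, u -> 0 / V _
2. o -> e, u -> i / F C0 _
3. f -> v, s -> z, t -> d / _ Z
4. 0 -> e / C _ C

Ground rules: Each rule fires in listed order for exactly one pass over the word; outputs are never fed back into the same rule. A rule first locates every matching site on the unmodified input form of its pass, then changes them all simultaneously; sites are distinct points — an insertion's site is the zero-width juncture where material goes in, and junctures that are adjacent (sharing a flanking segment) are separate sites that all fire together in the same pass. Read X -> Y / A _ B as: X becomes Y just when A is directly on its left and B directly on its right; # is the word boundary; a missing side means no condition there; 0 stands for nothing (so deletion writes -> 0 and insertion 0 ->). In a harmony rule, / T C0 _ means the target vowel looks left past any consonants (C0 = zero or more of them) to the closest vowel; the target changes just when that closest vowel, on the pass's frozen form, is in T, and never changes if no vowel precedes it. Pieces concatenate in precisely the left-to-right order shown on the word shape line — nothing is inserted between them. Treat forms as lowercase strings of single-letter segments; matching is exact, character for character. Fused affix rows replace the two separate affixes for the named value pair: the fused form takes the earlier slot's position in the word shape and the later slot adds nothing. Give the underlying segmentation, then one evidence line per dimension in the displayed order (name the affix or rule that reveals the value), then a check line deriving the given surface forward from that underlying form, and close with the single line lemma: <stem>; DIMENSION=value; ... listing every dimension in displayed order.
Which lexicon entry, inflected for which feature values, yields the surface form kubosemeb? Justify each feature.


underlying: kub-o-s-mb
ASPECT=vo - signalled by the affix -s
CLASS=mi - signalled by the affix -mb
SUR=ne - signalled by the affix -o
check: kubosmb -> kubosmb -> kubosmb -> kubosmb -> kubosemeb
lemma: kub; ASPECT=vo; CLASS=mi; SUR=ne


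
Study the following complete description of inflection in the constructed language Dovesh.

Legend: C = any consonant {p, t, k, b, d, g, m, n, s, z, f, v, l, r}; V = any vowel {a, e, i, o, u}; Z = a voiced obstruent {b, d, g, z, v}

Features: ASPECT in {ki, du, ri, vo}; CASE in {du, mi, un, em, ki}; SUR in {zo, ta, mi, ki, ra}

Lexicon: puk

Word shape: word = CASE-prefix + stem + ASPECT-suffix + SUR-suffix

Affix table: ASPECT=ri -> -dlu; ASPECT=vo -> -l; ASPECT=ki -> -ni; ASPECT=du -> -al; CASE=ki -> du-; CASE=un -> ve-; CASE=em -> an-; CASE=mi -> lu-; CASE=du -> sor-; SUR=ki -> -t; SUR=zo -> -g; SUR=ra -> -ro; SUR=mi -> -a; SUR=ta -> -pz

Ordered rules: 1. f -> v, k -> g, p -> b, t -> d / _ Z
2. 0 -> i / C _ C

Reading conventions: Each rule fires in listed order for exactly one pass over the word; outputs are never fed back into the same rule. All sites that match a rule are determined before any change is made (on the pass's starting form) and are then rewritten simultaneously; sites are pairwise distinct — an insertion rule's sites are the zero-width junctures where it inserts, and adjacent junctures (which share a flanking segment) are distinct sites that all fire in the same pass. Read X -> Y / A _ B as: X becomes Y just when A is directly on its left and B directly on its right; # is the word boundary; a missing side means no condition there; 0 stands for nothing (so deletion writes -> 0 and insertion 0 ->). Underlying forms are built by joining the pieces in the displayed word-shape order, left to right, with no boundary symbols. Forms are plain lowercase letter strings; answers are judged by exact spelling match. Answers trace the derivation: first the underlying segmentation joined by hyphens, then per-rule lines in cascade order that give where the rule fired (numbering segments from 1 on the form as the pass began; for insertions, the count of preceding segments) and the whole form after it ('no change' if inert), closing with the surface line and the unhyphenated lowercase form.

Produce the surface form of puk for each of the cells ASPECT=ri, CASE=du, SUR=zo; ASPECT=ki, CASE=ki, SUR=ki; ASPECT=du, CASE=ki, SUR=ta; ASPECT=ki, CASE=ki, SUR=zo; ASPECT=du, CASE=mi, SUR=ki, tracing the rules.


cell ASPECT=ri, CASE=du, SUR=zo:
underlying: sor-puk-dlu-g
1. f -> v, k -> g, p -> b, t -> d / _ Z: fires at position(s) 6: sorpugdlug
2. 0 -> i / C _ C: inserts after position(s) 3, 6, 7: soripugidilug
surface: soripugidilug

cell ASPECT=ki, CASE=ki, SUR=ki:
underlying: du-puk-ni-t
1. f -> v, k -> g, p -> b, t -> d / _ Z: no change
2. 0 -> i / C _ C: inserts after position(s) 5: dupukinit
surface: dupukinit

cell ASPECT=du, CASE=ki, SUR=ta:
underlying: du-puk-al-pz
1. f -> v, k -> g, p -> b, t -> d / _ Z: fires at position(s) 8: dupukalbz
2. 0 -> i / C _ C: inserts after position(s) 7, 8: dupukalibiz
surface: dupukalibiz

cell ASPECT=ki, CASE=ki, SUR=zo:
underlying: du-puk-ni-g
1. f -> v, k -> g, p -> b, t -> d / _ Z: no change
2. 0 -> i / C _ C: inserts after position(s) 5: dupukinig
surface: dupukinig

cell ASPECT=du, CASE=mi, SUR=ki:
underlying: lu-puk-al-t
1. f -> v, k -> g, p -> b, t -> d / _ Z: no change
2. 0 -> i / C _ C: inserts after position(s) 7: lupukalit
surface: lupukalit


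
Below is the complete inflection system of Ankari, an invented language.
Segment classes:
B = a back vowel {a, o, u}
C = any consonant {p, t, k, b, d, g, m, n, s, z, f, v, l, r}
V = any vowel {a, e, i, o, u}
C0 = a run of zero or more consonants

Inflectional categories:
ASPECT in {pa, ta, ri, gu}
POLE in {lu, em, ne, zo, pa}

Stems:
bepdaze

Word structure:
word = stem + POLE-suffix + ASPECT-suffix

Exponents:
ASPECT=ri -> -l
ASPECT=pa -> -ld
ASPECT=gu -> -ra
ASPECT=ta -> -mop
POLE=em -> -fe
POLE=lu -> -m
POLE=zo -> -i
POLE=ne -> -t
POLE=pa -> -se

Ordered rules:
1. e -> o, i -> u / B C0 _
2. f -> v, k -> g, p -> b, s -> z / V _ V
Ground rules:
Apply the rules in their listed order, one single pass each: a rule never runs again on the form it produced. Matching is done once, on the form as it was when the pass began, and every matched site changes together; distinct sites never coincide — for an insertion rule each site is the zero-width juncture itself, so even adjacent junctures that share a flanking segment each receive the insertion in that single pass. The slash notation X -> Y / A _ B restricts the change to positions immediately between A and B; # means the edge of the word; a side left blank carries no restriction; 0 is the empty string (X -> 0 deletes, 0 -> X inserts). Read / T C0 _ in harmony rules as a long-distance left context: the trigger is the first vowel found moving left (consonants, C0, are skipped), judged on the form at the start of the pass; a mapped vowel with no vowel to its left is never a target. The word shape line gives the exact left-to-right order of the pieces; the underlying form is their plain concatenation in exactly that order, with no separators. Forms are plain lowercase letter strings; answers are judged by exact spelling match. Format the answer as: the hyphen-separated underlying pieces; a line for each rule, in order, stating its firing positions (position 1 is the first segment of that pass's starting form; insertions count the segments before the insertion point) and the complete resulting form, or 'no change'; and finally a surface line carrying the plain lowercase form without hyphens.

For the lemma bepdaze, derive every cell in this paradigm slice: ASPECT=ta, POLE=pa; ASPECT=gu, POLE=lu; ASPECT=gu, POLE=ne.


cell ASPECT=ta, POLE=pa:
underlying: bepdaze-se-mop
1. e -> o, i -> u / B C0 _: fires at position(s) 7: bepdazosemop
2. f -> v, k -> g, p -> b, s -> z / V _ V: fires at position(s) 8: bepdazozemop
surface: bepdazozemop

cell ASPECT=gu, POLE=lu:
underlying: bepdaze-m-ra
1. e -> o, i -> u / B C0 _: fires at position(s) 7: bepdazomra
2. f -> v, k -> g, p -> b, s -> z / V _ V: no change
surface: bepdazomra

cell ASPECT=gu, POLE=ne:
underlying: bepdaze-t-ra
1. e -> o, i -> u / B C0 _: fires at position(s) 7: bepdazotra
2. f -> v, k -> g, p -> b, s -> z / V _ V: no change
surface: bepdazotra


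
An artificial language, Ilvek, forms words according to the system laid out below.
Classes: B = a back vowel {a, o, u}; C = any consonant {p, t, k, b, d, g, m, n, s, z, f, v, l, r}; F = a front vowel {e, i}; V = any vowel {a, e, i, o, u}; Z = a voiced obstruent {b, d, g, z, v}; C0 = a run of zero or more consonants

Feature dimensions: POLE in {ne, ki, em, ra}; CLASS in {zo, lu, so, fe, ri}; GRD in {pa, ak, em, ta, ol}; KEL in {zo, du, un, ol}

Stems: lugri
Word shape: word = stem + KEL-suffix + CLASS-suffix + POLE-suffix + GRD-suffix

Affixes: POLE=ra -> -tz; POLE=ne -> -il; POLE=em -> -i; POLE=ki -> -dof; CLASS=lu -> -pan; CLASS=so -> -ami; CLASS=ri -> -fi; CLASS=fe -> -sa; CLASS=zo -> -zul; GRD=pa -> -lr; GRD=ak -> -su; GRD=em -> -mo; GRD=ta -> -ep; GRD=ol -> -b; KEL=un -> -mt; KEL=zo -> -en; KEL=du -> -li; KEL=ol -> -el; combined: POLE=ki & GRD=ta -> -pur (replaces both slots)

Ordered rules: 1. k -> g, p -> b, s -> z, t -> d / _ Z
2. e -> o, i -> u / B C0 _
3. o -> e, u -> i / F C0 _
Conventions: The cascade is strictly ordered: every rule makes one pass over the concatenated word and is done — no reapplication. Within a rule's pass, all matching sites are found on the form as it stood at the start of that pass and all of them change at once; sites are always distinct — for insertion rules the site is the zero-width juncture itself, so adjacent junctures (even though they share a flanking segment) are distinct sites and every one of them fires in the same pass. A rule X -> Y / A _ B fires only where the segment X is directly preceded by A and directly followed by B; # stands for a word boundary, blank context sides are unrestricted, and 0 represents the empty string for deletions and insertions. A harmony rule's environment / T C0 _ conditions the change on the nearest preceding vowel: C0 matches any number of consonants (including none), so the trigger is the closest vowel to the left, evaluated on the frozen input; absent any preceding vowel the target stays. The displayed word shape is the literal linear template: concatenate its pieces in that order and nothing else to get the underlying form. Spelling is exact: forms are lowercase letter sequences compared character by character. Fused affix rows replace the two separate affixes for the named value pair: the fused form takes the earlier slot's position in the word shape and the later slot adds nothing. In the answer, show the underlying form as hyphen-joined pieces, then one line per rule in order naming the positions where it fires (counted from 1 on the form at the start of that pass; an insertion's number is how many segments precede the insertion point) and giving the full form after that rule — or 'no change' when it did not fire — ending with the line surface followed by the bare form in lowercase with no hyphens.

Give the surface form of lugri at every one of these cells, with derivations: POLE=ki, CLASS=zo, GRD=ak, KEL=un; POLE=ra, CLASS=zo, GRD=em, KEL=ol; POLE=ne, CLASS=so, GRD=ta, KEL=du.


cell POLE=ki, CLASS=zo, GRD=ak, KEL=un:
underlying: lugri-mt-zul-dof-su
1. k -> g, p -> b, s -> z, t -> d / _ Z: fires at position(s) 7: lugrimdzuldofsu
2. e -> o, i -> u / B C0 _: fires at position(s) 5: lugrumdzuldofsu
3. o -> e, u -> i / F C0 _: no change
surface: lugrumdzuldofsu

cell POLE=ra, CLASS=zo, GRD=em, KEL=ol:
underlying: lugri-el-zul-tz-mo
1. k -> g, p -> b, s -> z, t -> d / _ Z: fires at position(s) 11: lugrielzuldzmo
2. e -> o, i -> u / B C0 _: fires at position(s) 5: lugruelzuldzmo
3. o -> e, u -> i / F C0 _: fires at position(s) 9: lugruelzildzmo
surface: lugruelzildzmo

cell POLE=ne, CLASS=so, GRD=ta, KEL=du:
underlying: lugri-li-ami-il-ep
1. k -> g, p -> b, s -> z, t -> d / _ Z: no change
2. e -> o, i -> u / B C0 _: fires at position(s) 5, 10: lugruliamuilep
3. o -> e, u -> i / F C0 _: no change
surface: lugruliamuilep


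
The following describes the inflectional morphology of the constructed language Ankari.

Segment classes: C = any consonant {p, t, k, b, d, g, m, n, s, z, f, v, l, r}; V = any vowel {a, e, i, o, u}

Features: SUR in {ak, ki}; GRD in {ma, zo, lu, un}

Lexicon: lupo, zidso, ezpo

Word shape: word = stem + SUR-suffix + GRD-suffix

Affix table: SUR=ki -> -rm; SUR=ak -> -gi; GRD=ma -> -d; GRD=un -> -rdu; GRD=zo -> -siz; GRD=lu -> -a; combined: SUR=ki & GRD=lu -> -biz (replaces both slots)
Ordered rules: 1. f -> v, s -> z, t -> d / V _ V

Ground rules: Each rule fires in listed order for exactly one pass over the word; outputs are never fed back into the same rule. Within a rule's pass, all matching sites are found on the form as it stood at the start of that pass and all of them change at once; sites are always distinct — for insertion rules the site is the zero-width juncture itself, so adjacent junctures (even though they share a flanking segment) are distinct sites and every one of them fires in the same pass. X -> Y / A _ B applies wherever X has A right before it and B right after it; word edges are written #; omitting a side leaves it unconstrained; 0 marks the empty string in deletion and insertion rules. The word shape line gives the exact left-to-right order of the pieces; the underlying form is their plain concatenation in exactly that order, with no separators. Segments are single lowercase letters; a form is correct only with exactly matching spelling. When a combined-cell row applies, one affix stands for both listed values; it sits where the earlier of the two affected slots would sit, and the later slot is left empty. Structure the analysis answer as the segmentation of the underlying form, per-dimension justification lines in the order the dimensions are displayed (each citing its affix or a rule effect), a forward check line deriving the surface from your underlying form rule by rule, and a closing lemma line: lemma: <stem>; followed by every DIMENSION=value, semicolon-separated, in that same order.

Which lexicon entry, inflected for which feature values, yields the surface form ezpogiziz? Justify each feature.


underlying: ezpo-gi-siz
SUR=ak - signalled by the affix -gi
GRD=zo - signalled by the affix -siz
check: ezpogisiz -> ezpogiziz
lemma: ezpo; SUR=ak; GRD=zo


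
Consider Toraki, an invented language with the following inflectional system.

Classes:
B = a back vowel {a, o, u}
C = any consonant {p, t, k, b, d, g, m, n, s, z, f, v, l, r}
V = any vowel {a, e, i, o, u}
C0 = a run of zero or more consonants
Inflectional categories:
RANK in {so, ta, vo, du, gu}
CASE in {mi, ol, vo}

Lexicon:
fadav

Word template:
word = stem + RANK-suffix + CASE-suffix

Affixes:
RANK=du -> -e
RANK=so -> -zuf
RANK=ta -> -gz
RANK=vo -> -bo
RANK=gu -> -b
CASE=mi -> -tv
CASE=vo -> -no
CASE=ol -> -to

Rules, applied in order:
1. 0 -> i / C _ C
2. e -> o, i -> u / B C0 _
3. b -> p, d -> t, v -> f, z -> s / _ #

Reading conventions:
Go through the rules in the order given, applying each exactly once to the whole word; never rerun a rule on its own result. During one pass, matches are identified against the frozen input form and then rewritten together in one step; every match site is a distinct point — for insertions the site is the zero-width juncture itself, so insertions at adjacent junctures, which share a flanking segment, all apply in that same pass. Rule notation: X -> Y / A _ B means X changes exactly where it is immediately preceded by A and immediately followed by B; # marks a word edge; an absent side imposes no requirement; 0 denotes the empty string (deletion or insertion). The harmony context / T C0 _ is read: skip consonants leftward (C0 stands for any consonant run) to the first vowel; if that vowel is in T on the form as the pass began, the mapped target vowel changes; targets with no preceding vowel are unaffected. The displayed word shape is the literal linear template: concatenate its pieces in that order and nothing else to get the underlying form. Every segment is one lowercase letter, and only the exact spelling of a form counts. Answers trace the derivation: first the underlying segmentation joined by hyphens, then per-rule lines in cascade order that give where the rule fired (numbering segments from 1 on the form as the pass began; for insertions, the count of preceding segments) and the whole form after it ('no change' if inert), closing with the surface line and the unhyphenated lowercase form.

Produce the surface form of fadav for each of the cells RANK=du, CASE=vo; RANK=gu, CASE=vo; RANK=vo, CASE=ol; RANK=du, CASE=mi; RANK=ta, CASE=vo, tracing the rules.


cell RANK=du, CASE=vo:
underlying: fadav-e-no
1. 0 -> i / C _ C: no change
2. e -> o, i -> u / B C0 _: fires at position(s) 6: fadavono
3. b -> p, d -> t, v -> f, z -> s / _ #: no change
surface: fadavono

cell RANK=gu, CASE=vo:
underlying: fadav-b-no
1. 0 -> i / C _ C: inserts after position(s) 5, 6: fadavibino
2. e -> o, i -> u / B C0 _: fires at position(s) 6: fadavubino
3. b -> p, d -> t, v -> f, z -> s / _ #: no change
surface: fadavubino

cell RANK=vo, CASE=ol:
underlying: fadav-bo-to
1. 0 -> i / C _ C: inserts after position(s) 5: fadaviboto
2. e -> o, i -> u / B C0 _: fires at position(s) 6: fadavuboto
3. b -> p, d -> t, v -> f, z -> s / _ #: no change
surface: fadavuboto

cell RANK=du, CASE=mi:
underlying: fadav-e-tv
1. 0 -> i / C _ C: inserts after position(s) 7: fadavetiv
2. e -> o, i -> u / B C0 _: fires at position(s) 6: fadavotiv
3. b -> p, d -> t, v -> f, z -> s / _ #: fires at position(s) 9: fadavotif
surface: fadavotif

cell RANK=ta, CASE=vo:
underlying: fadav-gz-no
1. 0 -> i / C _ C: inserts after position(s) 5, 6, 7: fadavigizino
2. e -> o, i -> u / B C0 _: fires at position(s) 6: fadavugizino
3. b -> p, d -> t, v -> f, z -> s / _ #: no change
surface: fadavugizino
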